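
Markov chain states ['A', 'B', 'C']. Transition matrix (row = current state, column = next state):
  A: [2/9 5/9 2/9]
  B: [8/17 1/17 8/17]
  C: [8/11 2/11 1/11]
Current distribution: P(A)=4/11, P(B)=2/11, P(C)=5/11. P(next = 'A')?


P(next=A) = Σᵢ P(now=i)×P(i→A)
= 4/11×2/9 + 2/11×8/17 + 5/11×8/11
= 8/99 + 16/187 + 40/121 = 9200/18513

P = 9200/18513 ≈ 0.4969


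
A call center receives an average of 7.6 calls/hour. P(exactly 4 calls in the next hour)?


Poisson(λ=7.6): P(X=4) = e^(-λ)×λ^k/k!
= e^(-7.6) × 7.6^4 / 4!
≈ 0.0005004514334 × 3336.2176 / 24 ≈ 0.069567

P(X=4) ≈ 0.069567 ≈ 6.96%


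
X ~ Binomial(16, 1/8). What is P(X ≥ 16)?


P(X ≥ 16) = Σ P(X=i) for i=16..16
P(X=16) = 1/281474976710656
Sum = 1/281474976710656

P(X ≥ 16) = 1/281474976710656 ≈ 0.00%


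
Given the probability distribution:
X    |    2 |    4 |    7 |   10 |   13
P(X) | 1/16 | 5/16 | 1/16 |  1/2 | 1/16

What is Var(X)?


E[X] = 61/8
E[X²] = 551/8
Var(X) = E[X²] - (E[X])² = 551/8 - 3721/64 = 687/64

Var(X) = 687/64 ≈ 10.7344


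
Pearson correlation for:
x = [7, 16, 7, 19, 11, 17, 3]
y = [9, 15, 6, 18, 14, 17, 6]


n=7, Σx=80, Σy=85, Σxy=1148, Σx²=1134, Σy²=1187
r = (7×1148 - 80×85)/√((7×1134 - 80²)(7×1187 - 85²))
= 1236/√(1538×1084) = 1236/√1667192 ≈ 1236/1291.1979 ≈ 0.9573

r ≈ 0.9573


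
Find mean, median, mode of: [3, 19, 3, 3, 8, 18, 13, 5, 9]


Sorted: [3, 3, 3, 5, 8, 9, 13, 18, 19]
Mean = 81/9 = 9
Median = 8
Freq: {3: 3, 19: 1, 8: 1, 18: 1, 13: 1, 5: 1, 9: 1}
Mode: [3]

Mean=9, Median=8, Mode=3


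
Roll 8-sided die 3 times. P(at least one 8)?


P(no 8)^3 = (7/8)^3 = 343/512
P(≥1) = 1 - 343/512 = 169/512

P = 169/512 ≈ 33.01%


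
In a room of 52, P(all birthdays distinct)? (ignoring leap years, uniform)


P(all different) = Π(365-i)/365 for i=0..51
= (365/365)×(364/365)×...×(314/365)
= 0.021995

P ≈ 0.0220 ≈ 2.20%


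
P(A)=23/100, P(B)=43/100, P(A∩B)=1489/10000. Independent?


P(A)×P(B) = 989/10000
P(A∩B) = 1489/10000
Not equal → NOT independent

No, not independent


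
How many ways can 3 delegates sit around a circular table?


Circular arrangements of 3 distinct objects: fix one position to break rotational symmetry.
(n-1)! = 2! = 2

2


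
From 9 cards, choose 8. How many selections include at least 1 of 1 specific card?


Complement: C(9,8) - C(8,8) = 9 - 1 = 8

8


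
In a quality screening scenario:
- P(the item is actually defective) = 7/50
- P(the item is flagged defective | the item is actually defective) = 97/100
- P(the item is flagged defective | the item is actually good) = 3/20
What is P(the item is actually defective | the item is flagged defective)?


Using Bayes' theorem:
P(A|B) = P(B|A)·P(A) / P(B)

P(the item is flagged defective) = 97/100 × 7/50 + 3/20 × 43/50
= 679/5000 + 129/1000 = 331/1250

P(the item is actually defective|the item is flagged defective) = (679/5000) / (331/1250) = 679/1324

P(the item is actually defective|the item is flagged defective) = 679/1324 ≈ 51.28%


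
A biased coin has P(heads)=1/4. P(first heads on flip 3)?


Geometric: P(X=3) = (1-p)^(k-1)×p = (3/4)^2×1/4 = 9/64

P(X=3) = 9/64 ≈ 14.06%


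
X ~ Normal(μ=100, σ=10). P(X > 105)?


z = (105-100)/10 = 0.5
P(X > 105) = 1 - P(Z ≤ 0.5) = 1 - 0.6915 = 0.3085

P(X > 105) ≈ 0.3085


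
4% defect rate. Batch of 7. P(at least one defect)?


P(all good) = (24/25)^7 = 4586471424/6103515625
P(≥1 defect) = 1517044201/6103515625

P = 1517044201/6103515625 ≈ 24.86%


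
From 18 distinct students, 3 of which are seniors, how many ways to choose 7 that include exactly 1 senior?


Choose 1 of the 3 seniors and 6 of the other 15 students:
C(3,1)×C(15,6) = 3×5005 = 15015

15015


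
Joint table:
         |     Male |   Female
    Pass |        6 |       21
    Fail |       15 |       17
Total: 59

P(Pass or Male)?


P(Pass∨Male) = P(Pass) + P(Male) - P(Pass∧Male)
= (27 + 21 - 6)/59 = 42/59

P = 42/59 ≈ 71.19%


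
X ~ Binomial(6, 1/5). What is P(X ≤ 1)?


P(X ≤ 1) = Σ P(X=i) for i=0..1
P(X=0) = 4096/15625
P(X=1) = 6144/15625
Sum = 2048/3125

P(X ≤ 1) = 2048/3125 ≈ 65.54%


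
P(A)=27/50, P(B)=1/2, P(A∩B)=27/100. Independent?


P(A)×P(B) = 27/100
P(A∩B) = 27/100
Equal ✓ → Independent

Yes, independent


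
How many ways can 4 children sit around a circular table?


Circular arrangements of 4 distinct objects: fix one position to break rotational symmetry.
(n-1)! = 3! = 6

6


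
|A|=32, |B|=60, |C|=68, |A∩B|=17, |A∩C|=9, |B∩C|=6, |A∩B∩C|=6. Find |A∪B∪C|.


|A∪B∪C| = 32+60+68-17-9-6+6 = 134

|A∪B∪C| = 134


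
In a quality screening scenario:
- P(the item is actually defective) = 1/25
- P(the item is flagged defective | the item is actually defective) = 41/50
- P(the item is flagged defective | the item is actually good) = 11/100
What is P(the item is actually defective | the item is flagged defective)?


Using Bayes' theorem:
P(A|B) = P(B|A)·P(A) / P(B)

P(the item is flagged defective) = 41/50 × 1/25 + 11/100 × 24/25
= 41/1250 + 66/625 = 173/1250

P(the item is actually defective|the item is flagged defective) = (41/1250) / (173/1250) = 41/173

P(the item is actually defective|the item is flagged defective) = 41/173 ≈ 23.70%


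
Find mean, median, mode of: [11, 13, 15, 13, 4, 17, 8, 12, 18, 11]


Sorted: [4, 8, 11, 11, 12, 13, 13, 15, 17, 18]
Mean = 122/10 = 61/5
Median = 25/2
Freq: {11: 2, 13: 2, 15: 1, 4: 1, 17: 1, 8: 1, 12: 1, 18: 1}
Mode: [11, 13]

Mean=61/5, Median=25/2, Mode=[11, 13]


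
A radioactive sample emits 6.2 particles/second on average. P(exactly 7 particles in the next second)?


Poisson(λ=6.2): P(X=7) = e^(-λ)×λ^k/k!
= e^(-6.2) × 6.2^7 / 7!
≈ 0.002029430636 × 352161.460621 / 5040 ≈ 0.141803

P(X=7) ≈ 0.141803 ≈ 14.18%


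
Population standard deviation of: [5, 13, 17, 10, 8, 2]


Mean = 55/6
  (5-55/6)²=625/36
  (13-55/6)²=529/36
  (17-55/6)²=2209/36
  (10-55/6)²=25/36
  (8-55/6)²=49/36
  (2-55/6)²=1849/36
Σ(x-μ)² = 881/6
σ² = (881/6)/6 = 881/36

σ = √(881/36) ≈ 4.9469


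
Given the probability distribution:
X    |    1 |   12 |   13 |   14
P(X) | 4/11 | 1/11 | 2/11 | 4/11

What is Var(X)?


E[X] = 98/11
E[X²] = 1270/11
Var(X) = E[X²] - (E[X])² = 1270/11 - 9604/121 = 4366/121

Var(X) = 4366/121 ≈ 36.0826


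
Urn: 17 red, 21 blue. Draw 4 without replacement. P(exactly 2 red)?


Hypergeometric: C(17,2)×C(21,2)/C(38,4)
= 136×210/73815 = 272/703

P(X=2) = 272/703 ≈ 38.69%


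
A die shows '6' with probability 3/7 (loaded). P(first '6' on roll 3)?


Geometric: P(X=3) = (1-p)^(k-1)×p = (4/7)^2×3/7 = 48/343

P(X=3) = 48/343 ≈ 13.99%


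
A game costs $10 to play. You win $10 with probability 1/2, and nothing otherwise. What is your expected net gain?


E[gain] = (10-10)×1/2 + (-10)×1/2
= 0 - 5 = -5

Expected net gain = $-5 ≈ $-5.00


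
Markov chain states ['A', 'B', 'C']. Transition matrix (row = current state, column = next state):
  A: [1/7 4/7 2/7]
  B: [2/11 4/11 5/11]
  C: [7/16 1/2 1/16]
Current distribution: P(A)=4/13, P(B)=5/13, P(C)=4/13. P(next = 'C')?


P(next=C) = Σᵢ P(now=i)×P(i→C)
= 4/13×2/7 + 5/13×5/11 + 4/13×1/16
= 8/91 + 25/143 + 1/52 = 1129/4004

P = 1129/4004 ≈ 0.2820


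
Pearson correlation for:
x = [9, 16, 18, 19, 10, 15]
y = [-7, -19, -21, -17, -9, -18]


n=6, Σx=87, Σy=-91, Σxy=-1428, Σx²=1347, Σy²=1545
r = (6×(-1428) - 87×(-91))/√((6×1347 - 87²)(6×1545 - (-91)²))
= -651/√(513×989) = -651/√507357 ≈ -651/712.2900 ≈ -0.9140

r ≈ -0.9140


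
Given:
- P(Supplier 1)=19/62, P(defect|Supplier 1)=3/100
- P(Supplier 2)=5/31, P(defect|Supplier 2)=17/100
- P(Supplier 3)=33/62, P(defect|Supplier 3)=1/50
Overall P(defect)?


P(B) = Σ P(B|Aᵢ)×P(Aᵢ)
  3/100×19/62 = 57/6200
  17/100×5/31 = 17/620
  1/50×33/62 = 33/3100
Sum = 293/6200

P(defect) = 293/6200 ≈ 4.73%


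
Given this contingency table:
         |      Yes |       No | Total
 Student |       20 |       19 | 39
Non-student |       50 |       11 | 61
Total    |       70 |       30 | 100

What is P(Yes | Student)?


P(Yes | Student) = 20/(20+19) = 20/39

P(Yes|Student) = 20/39 ≈ 51.28%


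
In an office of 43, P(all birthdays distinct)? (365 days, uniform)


P(all different) = Π(365-i)/365 for i=0..42
= (365/365)×(364/365)×...×(323/365)
= 0.076077

P ≈ 0.0761 ≈ 7.61%


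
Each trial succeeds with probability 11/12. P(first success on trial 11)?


Geometric: P(X=11) = (1-p)^(k-1)×p = (1/12)^10×11/12 = 11/743008370688

P(X=11) = 11/743008370688 ≈ 0.00%


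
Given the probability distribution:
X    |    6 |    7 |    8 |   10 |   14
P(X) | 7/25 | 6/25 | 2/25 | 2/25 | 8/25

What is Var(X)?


E[X] = 232/25
E[X²] = 2442/25
Var(X) = E[X²] - (E[X])² = 2442/25 - 53824/625 = 7226/625

Var(X) = 7226/625 ≈ 11.5616


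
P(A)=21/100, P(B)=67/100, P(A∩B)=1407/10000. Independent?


P(A)×P(B) = 1407/10000
P(A∩B) = 1407/10000
Equal ✓ → Independent

Yes, independent


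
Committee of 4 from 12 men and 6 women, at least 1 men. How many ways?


Count by #men:
  1M,3W: C(12,1)×C(6,3)=240
  2M,2W: C(12,2)×C(6,2)=990
  3M,1W: C(12,3)×C(6,1)=1320
  4M,0W: C(12,4)×C(6,0)=495
Total = 3045

3045


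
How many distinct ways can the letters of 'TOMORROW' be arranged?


Letters: 8, freq: {'T': 1, 'O': 3, 'M': 1, 'R': 2, 'W': 1}
8!/(1!×3!×1!×2!×1!) = 40320/12 = 3360

3360


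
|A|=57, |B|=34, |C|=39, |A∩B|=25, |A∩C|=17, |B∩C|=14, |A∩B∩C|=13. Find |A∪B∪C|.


|A∪B∪C| = 57+34+39-25-17-14+13 = 87

|A∪B∪C| = 87


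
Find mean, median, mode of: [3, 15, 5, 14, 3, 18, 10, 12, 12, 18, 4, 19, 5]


Sorted: [3, 3, 4, 5, 5, 10, 12, 12, 14, 15, 18, 18, 19]
Mean = 138/13
Median = 12
Freq: {3: 2, 15: 1, 5: 2, 14: 1, 18: 2, 10: 1, 12: 2, 4: 1, 19: 1}
Mode: [3, 5, 12, 18]

Mean=138/13, Median=12, Mode=[3, 5, 12, 18]


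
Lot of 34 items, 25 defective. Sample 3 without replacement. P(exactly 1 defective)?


Hypergeometric: C(25,1)×C(9,2)/C(34,3)
= 25×36/5984 = 225/1496

P(X=1) = 225/1496 ≈ 15.04%


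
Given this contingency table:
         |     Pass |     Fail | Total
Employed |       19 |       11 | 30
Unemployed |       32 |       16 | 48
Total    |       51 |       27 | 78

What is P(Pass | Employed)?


P(Pass | Employed) = 19/(19+11) = 19/30

P(Pass|Employed) = 19/30 ≈ 63.33%


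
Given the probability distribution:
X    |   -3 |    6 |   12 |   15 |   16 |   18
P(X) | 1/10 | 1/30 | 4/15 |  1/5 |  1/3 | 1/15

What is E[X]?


E[X] = Σ x·P(X=x)
= (-3)×(1/10) + (6)×(1/30) + (12)×(4/15) + (15)×(1/5) + (16)×(1/3) + (18)×(1/15)
= 379/30

E[X] = 379/30


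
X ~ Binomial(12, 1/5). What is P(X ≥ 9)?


P(X ≥ 9) = Σ P(X=i) for i=9..12
P(X=9) = 2816/48828125
P(X=10) = 1056/244140625
P(X=11) = 48/244140625
P(X=12) = 1/244140625
Sum = 3037/48828125

P(X ≥ 9) = 3037/48828125 ≈ 0.01%


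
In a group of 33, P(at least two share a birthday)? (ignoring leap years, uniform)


P(all different) = Π(365-i)/365 for i=0..32
= 0.225028
P(match) = 1 - 0.225028 = 0.774972

P ≈ 0.7750 ≈ 77.50%


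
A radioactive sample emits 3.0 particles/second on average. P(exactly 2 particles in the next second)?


Poisson(λ=3.0): P(X=2) = e^(-λ)×λ^k/k!
= e^(-3.0) × 3.0^2 / 2!
≈ 0.04978706837 × 9 / 2 ≈ 0.224042

P(X=2) ≈ 0.224042 ≈ 22.40%


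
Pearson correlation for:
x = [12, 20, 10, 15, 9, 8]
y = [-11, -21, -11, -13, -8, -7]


n=6, Σx=74, Σy=-71, Σxy=-985, Σx²=1014, Σy²=965
r = (6×(-985) - 74×(-71))/√((6×1014 - 74²)(6×965 - (-71)²))
= -656/√(608×749) = -656/√455392 ≈ -656/674.8274 ≈ -0.9721

r ≈ -0.9721


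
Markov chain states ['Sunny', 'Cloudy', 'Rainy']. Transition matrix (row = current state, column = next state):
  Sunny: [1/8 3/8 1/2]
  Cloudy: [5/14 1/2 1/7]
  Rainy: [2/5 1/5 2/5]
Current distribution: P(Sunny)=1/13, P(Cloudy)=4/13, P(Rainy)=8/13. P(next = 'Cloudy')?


P(next=Cloudy) = Σᵢ P(now=i)×P(i→Cloudy)
= 1/13×3/8 + 4/13×1/2 + 8/13×1/5
= 3/104 + 2/13 + 8/65 = 159/520

P = 159/520 ≈ 0.3058


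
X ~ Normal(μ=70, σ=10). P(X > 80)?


z = (80-70)/10 = 1.0
P(X > 80) = 1 - P(Z ≤ 1.0) = 1 - 0.8413 = 0.1587

P(X > 80) ≈ 0.1587


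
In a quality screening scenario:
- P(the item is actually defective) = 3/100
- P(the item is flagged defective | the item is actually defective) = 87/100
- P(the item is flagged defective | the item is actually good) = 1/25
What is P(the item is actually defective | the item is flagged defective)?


Using Bayes' theorem:
P(A|B) = P(B|A)·P(A) / P(B)

P(the item is flagged defective) = 87/100 × 3/100 + 1/25 × 97/100
= 261/10000 + 97/2500 = 649/10000

P(the item is actually defective|the item is flagged defective) = (261/10000) / (649/10000) = 261/649

P(the item is actually defective|the item is flagged defective) = 261/649 ≈ 40.22%


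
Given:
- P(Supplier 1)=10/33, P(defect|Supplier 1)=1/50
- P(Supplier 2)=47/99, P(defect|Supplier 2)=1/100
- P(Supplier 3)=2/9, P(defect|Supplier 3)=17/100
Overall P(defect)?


P(B) = Σ P(B|Aᵢ)×P(Aᵢ)
  1/50×10/33 = 1/165
  1/100×47/99 = 47/9900
  17/100×2/9 = 17/450
Sum = 481/9900

P(defect) = 481/9900 ≈ 4.86%


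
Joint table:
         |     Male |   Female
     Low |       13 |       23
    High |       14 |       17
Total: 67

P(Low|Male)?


P(Low|Male) = 13/(13+14) = 13/27

P = 13/27 ≈ 48.15%


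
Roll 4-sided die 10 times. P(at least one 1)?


P(no 1)^10 = (3/4)^10 = 59049/1048576
P(≥1) = 1 - 59049/1048576 = 989527/1048576

P = 989527/1048576 ≈ 94.37%


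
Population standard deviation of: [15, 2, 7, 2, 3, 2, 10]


Mean = 41/7
  (15-41/7)²=4096/49
  (2-41/7)²=729/49
  (7-41/7)²=64/49
  (2-41/7)²=729/49
  (3-41/7)²=400/49
  (2-41/7)²=729/49
  (10-41/7)²=841/49
Σ(x-μ)² = 1084/7
σ² = (1084/7)/7 = 1084/49

σ = √(1084/49) ≈ 4.7035


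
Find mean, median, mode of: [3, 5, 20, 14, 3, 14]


Sorted: [3, 3, 5, 14, 14, 20]
Mean = 59/6
Median = 19/2
Freq: {3: 2, 5: 1, 20: 1, 14: 2}
Mode: [3, 14]

Mean=59/6, Median=19/2, Mode=[3, 14]


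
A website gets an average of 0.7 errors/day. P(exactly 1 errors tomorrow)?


Poisson(λ=0.7): P(X=1) = e^(-λ)×λ^k/k!
= e^(-0.7) × 0.7^1 / 1!
≈ 0.4965853038 × 0.7 / 1 ≈ 0.347610

P(X=1) ≈ 0.347610 ≈ 34.76%


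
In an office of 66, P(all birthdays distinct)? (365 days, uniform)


P(all different) = Π(365-i)/365 for i=0..65
= (365/365)×(364/365)×...×(300/365)
= 0.001904

P ≈ 0.0019 ≈ 0.19%


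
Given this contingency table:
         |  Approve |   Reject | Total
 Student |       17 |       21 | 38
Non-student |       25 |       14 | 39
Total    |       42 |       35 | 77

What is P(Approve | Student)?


P(Approve | Student) = 17/(17+21) = 17/38

P(Approve|Student) = 17/38 ≈ 44.74%


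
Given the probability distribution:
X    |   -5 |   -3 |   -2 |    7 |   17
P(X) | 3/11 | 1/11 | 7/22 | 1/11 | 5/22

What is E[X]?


E[X] = Σ x·P(X=x)
= (-5)×(3/11) + (-3)×(1/11) + (-2)×(7/22) + (7)×(1/11) + (17)×(5/22)
= 49/22

E[X] = 49/22


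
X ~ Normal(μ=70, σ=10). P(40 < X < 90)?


z₁=(40-70)/10=-3.0, z₂=(90-70)/10=2.0
P = Φ(2.0) - Φ(-3.0) = 0.977250 - 0.001350 = 0.975900 ≈ 0.9759

P(40 < X < 90) ≈ 0.9759


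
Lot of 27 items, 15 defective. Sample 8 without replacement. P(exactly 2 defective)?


Hypergeometric: C(15,2)×C(12,6)/C(27,8)
= 105×924/2220075 = 196/4485

P(X=2) = 196/4485 ≈ 4.37%


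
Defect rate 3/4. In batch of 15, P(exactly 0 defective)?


Binomial: P(X=0) = C(15,0)×p^0×(1-p)^15
= 1 × 1 × 1/1073741824 = 1/1073741824

P(X=0) = 1/1073741824 ≈ 0.00%


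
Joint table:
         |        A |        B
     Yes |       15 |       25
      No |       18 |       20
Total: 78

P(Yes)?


P(Yes) = (15+25)/78 = 40/78 = 20/39

P(Yes) = 20/39 ≈ 51.28%


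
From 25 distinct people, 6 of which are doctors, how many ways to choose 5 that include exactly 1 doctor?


Choose 1 of the 6 doctors and 4 of the other 19 people:
C(6,1)×C(19,4) = 6×3876 = 23256

23256


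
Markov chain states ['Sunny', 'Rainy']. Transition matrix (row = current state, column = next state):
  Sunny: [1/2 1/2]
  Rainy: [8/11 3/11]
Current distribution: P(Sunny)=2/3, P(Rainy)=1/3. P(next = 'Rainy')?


P(next=Rainy) = Σᵢ P(now=i)×P(i→Rainy)
= 2/3×1/2 + 1/3×3/11
= 1/3 + 1/11 = 14/33

P = 14/33 ≈ 0.4242


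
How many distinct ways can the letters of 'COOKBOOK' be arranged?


Letters: 8, freq: {'C': 1, 'O': 4, 'K': 2, 'B': 1}
8!/(1!×4!×2!×1!) = 40320/48 = 840

840


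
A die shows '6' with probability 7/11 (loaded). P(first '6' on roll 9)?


Geometric: P(X=9) = (1-p)^(k-1)×p = (4/11)^8×7/11 = 458752/2357947691

P(X=9) = 458752/2357947691 ≈ 0.02%


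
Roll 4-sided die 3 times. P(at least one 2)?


P(no 2)^3 = (3/4)^3 = 27/64
P(≥1) = 1 - 27/64 = 37/64

P = 37/64 ≈ 57.81%


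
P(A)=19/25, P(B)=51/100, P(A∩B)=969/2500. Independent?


P(A)×P(B) = 969/2500
P(A∩B) = 969/2500
Equal ✓ → Independent

Yes, independent


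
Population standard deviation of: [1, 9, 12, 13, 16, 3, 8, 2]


Mean = 64/8 = 8
  (1-8)²=49
  (9-8)²=1
  (12-8)²=16
  (13-8)²=25
  (16-8)²=64
  (3-8)²=25
  (8-8)²=0
  (2-8)²=36
Σ(x-μ)² = 216
σ² = 216/8 = 27

σ = √(27) ≈ 5.1962


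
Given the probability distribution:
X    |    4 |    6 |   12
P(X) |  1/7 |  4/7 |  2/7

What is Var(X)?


E[X] = 52/7
E[X²] = 64
Var(X) = E[X²] - (E[X])² = 64 - 2704/49 = 432/49

Var(X) = 432/49 ≈ 8.8163


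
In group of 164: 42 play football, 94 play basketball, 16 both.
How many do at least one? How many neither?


|A∪B| = 42+94-16 = 120
Neither = 164-120 = 44

At least one: 120; Neither: 44


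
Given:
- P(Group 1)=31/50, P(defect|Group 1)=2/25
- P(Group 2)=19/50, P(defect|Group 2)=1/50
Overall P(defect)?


P(B) = Σ P(B|Aᵢ)×P(Aᵢ)
  2/25×31/50 = 31/625
  1/50×19/50 = 19/2500
Sum = 143/2500

P(defect) = 143/2500 ≈ 5.72%


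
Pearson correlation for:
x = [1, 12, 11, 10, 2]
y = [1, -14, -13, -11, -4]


n=5, Σx=36, Σy=-41, Σxy=-428, Σx²=370, Σy²=503
r = (5×(-428) - 36×(-41))/√((5×370 - 36²)(5×503 - (-41)²))
= -664/√(554×834) = -664/√462036 ≈ -664/679.7323 ≈ -0.9769

r ≈ -0.9769


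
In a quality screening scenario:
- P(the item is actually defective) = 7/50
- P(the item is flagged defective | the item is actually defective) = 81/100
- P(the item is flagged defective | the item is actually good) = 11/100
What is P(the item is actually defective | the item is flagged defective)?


Using Bayes' theorem:
P(A|B) = P(B|A)·P(A) / P(B)

P(the item is flagged defective) = 81/100 × 7/50 + 11/100 × 43/50
= 567/5000 + 473/5000 = 26/125

P(the item is actually defective|the item is flagged defective) = (567/5000) / (26/125) = 567/1040

P(the item is actually defective|the item is flagged defective) = 567/1040 ≈ 54.52%


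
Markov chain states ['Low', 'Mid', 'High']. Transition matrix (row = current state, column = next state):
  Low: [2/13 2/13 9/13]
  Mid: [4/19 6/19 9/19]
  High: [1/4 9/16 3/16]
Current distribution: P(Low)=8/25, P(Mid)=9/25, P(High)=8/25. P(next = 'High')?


P(next=High) = Σᵢ P(now=i)×P(i→High)
= 8/25×9/13 + 9/25×9/19 + 8/25×3/16
= 72/325 + 81/475 + 3/50 = 5583/12350

P = 5583/12350 ≈ 0.4521


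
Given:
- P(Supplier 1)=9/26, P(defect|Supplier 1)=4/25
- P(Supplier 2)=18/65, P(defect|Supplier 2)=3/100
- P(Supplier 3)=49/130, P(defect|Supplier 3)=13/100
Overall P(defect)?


P(B) = Σ P(B|Aᵢ)×P(Aᵢ)
  4/25×9/26 = 18/325
  3/100×18/65 = 27/3250
  13/100×49/130 = 49/1000
Sum = 293/2600

P(defect) = 293/2600 ≈ 11.27%


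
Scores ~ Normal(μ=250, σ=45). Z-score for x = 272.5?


z = (x - μ)/σ = (272.5 - 250)/45 = 0.5

z = 0.5


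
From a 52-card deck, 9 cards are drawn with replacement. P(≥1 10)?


P(not a 10) = 48/52 = 12/13
P(none in 9 draws) = (12/13)^9 = 5159780352/10604499373
P(≥1 10) = 1 - 5159780352/10604499373 = 5444719021/10604499373

P = 5444719021/10604499373 ≈ 51.34%


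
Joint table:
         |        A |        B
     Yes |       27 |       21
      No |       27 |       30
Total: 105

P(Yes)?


P(Yes) = (27+21)/105 = 48/105 = 16/35

P(Yes) = 16/35 ≈ 45.71%


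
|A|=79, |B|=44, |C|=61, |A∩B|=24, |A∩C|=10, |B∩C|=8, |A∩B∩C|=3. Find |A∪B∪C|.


|A∪B∪C| = 79+44+61-24-10-8+3 = 145

|A∪B∪C| = 145


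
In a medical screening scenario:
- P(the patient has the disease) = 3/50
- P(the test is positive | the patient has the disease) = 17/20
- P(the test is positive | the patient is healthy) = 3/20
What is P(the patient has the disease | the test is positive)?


Using Bayes' theorem:
P(A|B) = P(B|A)·P(A) / P(B)

P(the test is positive) = 17/20 × 3/50 + 3/20 × 47/50
= 51/1000 + 141/1000 = 24/125

P(the patient has the disease|the test is positive) = (51/1000) / (24/125) = 17/64

P(the patient has the disease|the test is positive) = 17/64 ≈ 26.56%


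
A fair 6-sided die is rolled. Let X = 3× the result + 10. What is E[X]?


E[die] = (1+6)/2 = 7/2
E[X] = 3×7/2 + 10 = 41/2

E[X] = 41/2


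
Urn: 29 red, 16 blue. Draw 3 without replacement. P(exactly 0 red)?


Hypergeometric: C(29,0)×C(16,3)/C(45,3)
= 1×560/14190 = 56/1419

P(X=0) = 56/1419 ≈ 3.95%


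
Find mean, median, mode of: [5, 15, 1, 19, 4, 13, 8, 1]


Sorted: [1, 1, 4, 5, 8, 13, 15, 19]
Mean = 66/8 = 33/4
Median = 13/2
Freq: {5: 1, 15: 1, 1: 2, 19: 1, 4: 1, 13: 1, 8: 1}
Mode: [1]

Mean=33/4, Median=13/2, Mode=1


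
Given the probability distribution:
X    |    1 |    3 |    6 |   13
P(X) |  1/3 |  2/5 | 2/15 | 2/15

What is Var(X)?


E[X] = 61/15
E[X²] = 469/15
Var(X) = E[X²] - (E[X])² = 469/15 - 3721/225 = 3314/225

Var(X) = 3314/225 ≈ 14.7289


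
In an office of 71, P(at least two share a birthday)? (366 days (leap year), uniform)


P(all different) = Π(366-i)/366 for i=0..70
= 0.000694
P(match) = 1 - 0.000694 = 0.999306

P ≈ 0.9993 ≈ 99.93%


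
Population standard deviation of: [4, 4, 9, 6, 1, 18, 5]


Mean = 47/7
  (4-47/7)²=361/49
  (4-47/7)²=361/49
  (9-47/7)²=256/49
  (6-47/7)²=25/49
  (1-47/7)²=1600/49
  (18-47/7)²=6241/49
  (5-47/7)²=144/49
Σ(x-μ)² = 1284/7
σ² = (1284/7)/7 = 1284/49

σ = √(1284/49) ≈ 5.1190


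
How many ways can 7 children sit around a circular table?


Circular arrangements of 7 distinct objects: fix one position to break rotational symmetry.
(n-1)! = 6! = 720

720


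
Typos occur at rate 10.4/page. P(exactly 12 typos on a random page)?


Poisson(λ=10.4): P(X=12) = e^(-λ)×λ^k/k!
= e^(-10.4) × 10.4^12 / 12!
≈ 3.043248301e-05 × 1.60103221857e+12 / 479001600 ≈ 0.101719

P(X=12) ≈ 0.101719 ≈ 10.17%


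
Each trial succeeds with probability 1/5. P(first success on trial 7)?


Geometric: P(X=7) = (1-p)^(k-1)×p = (4/5)^6×1/5 = 4096/78125

P(X=7) = 4096/78125 ≈ 5.24%


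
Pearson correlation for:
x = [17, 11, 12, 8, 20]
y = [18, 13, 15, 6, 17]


n=5, Σx=68, Σy=69, Σxy=1017, Σx²=1018, Σy²=1043
r = (5×1017 - 68×69)/√((5×1018 - 68²)(5×1043 - 69²))
= 393/√(466×454) = 393/√211564 ≈ 393/459.9609 ≈ 0.8544

r ≈ 0.8544


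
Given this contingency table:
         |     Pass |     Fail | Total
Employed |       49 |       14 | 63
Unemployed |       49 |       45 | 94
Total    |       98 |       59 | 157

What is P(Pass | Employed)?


P(Pass | Employed) = 49/(49+14) = 49/63 = 7/9

P(Pass|Employed) = 7/9 ≈ 77.78%


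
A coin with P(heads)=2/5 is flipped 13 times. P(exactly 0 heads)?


Binomial: P(X=0) = C(13,0)×p^0×(1-p)^13
= 1 × 1 × 1594323/1220703125 = 1594323/1220703125

P(X=0) = 1594323/1220703125 ≈ 0.13%


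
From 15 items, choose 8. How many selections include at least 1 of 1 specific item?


Complement: C(15,8) - C(14,8) = 6435 - 3003 = 3432

3432


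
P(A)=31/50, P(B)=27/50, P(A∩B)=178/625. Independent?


P(A)×P(B) = 837/2500
P(A∩B) = 178/625
Not equal → NOT independent

No, not independent


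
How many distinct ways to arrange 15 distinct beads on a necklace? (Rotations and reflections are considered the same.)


Free circular arrangements: rotations and reflections both identified.
(n-1)!/2 = 14!/2 = 87178291200/2 = 43589145600

43589145600


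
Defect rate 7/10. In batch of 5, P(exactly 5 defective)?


Binomial: P(X=5) = C(5,5)×p^5×(1-p)^0
= 1 × 16807/100000 × 1 = 16807/100000

P(X=5) = 16807/100000 ≈ 16.81%


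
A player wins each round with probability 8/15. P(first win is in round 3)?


Geometric: P(X=3) = (1-p)^(k-1)×p = (7/15)^2×8/15 = 392/3375

P(X=3) = 392/3375 ≈ 11.61%


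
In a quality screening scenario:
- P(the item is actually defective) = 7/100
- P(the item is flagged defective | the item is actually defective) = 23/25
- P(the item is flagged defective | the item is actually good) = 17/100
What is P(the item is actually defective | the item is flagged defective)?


Using Bayes' theorem:
P(A|B) = P(B|A)·P(A) / P(B)

P(the item is flagged defective) = 23/25 × 7/100 + 17/100 × 93/100
= 161/2500 + 1581/10000 = 89/400

P(the item is actually defective|the item is flagged defective) = (161/2500) / (89/400) = 644/2225

P(the item is actually defective|the item is flagged defective) = 644/2225 ≈ 28.94%


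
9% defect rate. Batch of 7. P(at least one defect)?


P(all good) = (91/100)^7 = 51676101935731/100000000000000
P(≥1 defect) = 48323898064269/100000000000000

P = 48323898064269/100000000000000 ≈ 48.32%


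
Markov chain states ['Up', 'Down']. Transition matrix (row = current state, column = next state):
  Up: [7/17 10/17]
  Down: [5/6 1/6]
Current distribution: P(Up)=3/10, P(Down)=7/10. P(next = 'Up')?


P(next=Up) = Σᵢ P(now=i)×P(i→Up)
= 3/10×7/17 + 7/10×5/6
= 21/170 + 7/12 = 721/1020

P = 721/1020 ≈ 0.7069


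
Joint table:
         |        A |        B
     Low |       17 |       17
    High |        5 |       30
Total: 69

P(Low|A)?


P(Low|A) = 17/(17+5) = 17/22

P = 17/22 ≈ 77.27%


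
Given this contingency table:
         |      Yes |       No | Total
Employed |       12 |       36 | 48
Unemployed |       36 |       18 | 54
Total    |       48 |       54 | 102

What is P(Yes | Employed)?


P(Yes | Employed) = 12/(12+36) = 12/48 = 1/4

P(Yes|Employed) = 1/4 ≈ 25.00%


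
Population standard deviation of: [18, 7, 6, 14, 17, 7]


Mean = 69/6 = 23/2
  (18-23/2)²=169/4
  (7-23/2)²=81/4
  (6-23/2)²=121/4
  (14-23/2)²=25/4
  (17-23/2)²=121/4
  (7-23/2)²=81/4
Σ(x-μ)² = 299/2
σ² = (299/2)/6 = 299/12

σ = √(299/12) ≈ 4.9917


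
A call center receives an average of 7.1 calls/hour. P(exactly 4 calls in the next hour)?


Poisson(λ=7.1): P(X=4) = e^(-λ)×λ^k/k!
= e^(-7.1) × 7.1^4 / 4!
≈ 0.0008251049233 × 2541.1681 / 24 ≈ 0.087364

P(X=4) ≈ 0.087364 ≈ 8.74%


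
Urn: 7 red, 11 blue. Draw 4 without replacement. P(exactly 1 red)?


Hypergeometric: C(7,1)×C(11,3)/C(18,4)
= 7×165/3060 = 77/204

P(X=1) = 77/204 ≈ 37.75%


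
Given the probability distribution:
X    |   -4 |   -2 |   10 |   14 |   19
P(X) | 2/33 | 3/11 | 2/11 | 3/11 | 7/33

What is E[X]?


E[X] = Σ x·P(X=x)
= (-4)×(2/33) + (-2)×(3/11) + (10)×(2/11) + (14)×(3/11) + (19)×(7/33)
= 293/33

E[X] = 293/33


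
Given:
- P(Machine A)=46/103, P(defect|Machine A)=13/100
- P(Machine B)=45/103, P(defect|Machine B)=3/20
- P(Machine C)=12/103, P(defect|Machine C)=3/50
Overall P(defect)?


P(B) = Σ P(B|Aᵢ)×P(Aᵢ)
  13/100×46/103 = 299/5150
  3/20×45/103 = 27/412
  3/50×12/103 = 18/2575
Sum = 269/2060

P(defect) = 269/2060 ≈ 13.06%


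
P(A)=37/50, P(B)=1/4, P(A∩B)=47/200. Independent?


P(A)×P(B) = 37/200
P(A∩B) = 47/200
Not equal → NOT independent

No, not independent


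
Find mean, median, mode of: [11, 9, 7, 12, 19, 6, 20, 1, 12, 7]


Sorted: [1, 6, 7, 7, 9, 11, 12, 12, 19, 20]
Mean = 104/10 = 52/5
Median = 10
Freq: {11: 1, 9: 1, 7: 2, 12: 2, 19: 1, 6: 1, 20: 1, 1: 1}
Mode: [7, 12]

Mean=52/5, Median=10, Mode=[7, 12]


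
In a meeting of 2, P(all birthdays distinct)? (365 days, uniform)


P(all different) = Π(365-i)/365 for i=0..1
= (365/365)×(364/365)×...×(364/365)
= 0.997260

P ≈ 0.9973 ≈ 99.73%


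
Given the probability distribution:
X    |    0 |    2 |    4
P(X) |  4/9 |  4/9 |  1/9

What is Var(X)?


E[X] = 4/3
E[X²] = 32/9
Var(X) = E[X²] - (E[X])² = 32/9 - 16/9 = 16/9

Var(X) = 16/9 ≈ 1.7778


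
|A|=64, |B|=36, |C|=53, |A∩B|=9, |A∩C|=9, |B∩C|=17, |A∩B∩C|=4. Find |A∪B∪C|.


|A∪B∪C| = 64+36+53-9-9-17+4 = 122

|A∪B∪C| = 122


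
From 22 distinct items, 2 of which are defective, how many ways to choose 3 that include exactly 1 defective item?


Choose 1 of the 2 defective items and 2 of the other 20 items:
C(2,1)×C(20,2) = 2×190 = 380

380


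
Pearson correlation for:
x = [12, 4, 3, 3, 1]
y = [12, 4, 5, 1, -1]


n=5, Σx=23, Σy=21, Σxy=177, Σx²=179, Σy²=187
r = (5×177 - 23×21)/√((5×179 - 23²)(5×187 - 21²))
= 402/√(366×494) = 402/√180804 ≈ 402/425.2105 ≈ 0.9454

r ≈ 0.9454


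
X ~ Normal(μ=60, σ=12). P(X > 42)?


z = (42-60)/12 = -1.5
P(X > 42) = 1 - P(Z ≤ -1.5) = 1 - 0.0668 = 0.9332

P(X > 42) ≈ 0.9332


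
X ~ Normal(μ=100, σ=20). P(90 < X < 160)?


z₁=(90-100)/20=-0.5, z₂=(160-100)/20=3.0
P = Φ(3.0) - Φ(-0.5) = 0.998650 - 0.308538 = 0.690112 ≈ 0.6901

P(90 < X < 160) ≈ 0.6901


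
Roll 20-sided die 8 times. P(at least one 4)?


P(no 4)^8 = (19/20)^8 = 16983563041/25600000000
P(≥1) = 1 - 16983563041/25600000000 = 8616436959/25600000000

P = 8616436959/25600000000 ≈ 33.66%


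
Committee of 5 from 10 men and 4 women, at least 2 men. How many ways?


Count by #men:
  2M,3W: C(10,2)×C(4,3)=180
  3M,2W: C(10,3)×C(4,2)=720
  4M,1W: C(10,4)×C(4,1)=840
  5M,0W: C(10,5)×C(4,0)=252
Total = 1992

1992


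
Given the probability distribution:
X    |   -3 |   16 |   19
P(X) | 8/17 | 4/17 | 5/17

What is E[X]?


E[X] = Σ x·P(X=x)
= (-3)×(8/17) + (16)×(4/17) + (19)×(5/17)
= 135/17

E[X] = 135/17


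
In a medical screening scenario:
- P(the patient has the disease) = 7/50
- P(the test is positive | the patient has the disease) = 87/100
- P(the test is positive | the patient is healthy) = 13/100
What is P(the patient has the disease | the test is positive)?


Using Bayes' theorem:
P(A|B) = P(B|A)·P(A) / P(B)

P(the test is positive) = 87/100 × 7/50 + 13/100 × 43/50
= 609/5000 + 559/5000 = 146/625

P(the patient has the disease|the test is positive) = (609/5000) / (146/625) = 609/1168

P(the patient has the disease|the test is positive) = 609/1168 ≈ 52.14%


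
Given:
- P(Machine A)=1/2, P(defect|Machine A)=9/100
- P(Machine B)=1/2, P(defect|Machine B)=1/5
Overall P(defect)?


P(B) = Σ P(B|Aᵢ)×P(Aᵢ)
  9/100×1/2 = 9/200
  1/5×1/2 = 1/10
Sum = 29/200

P(defect) = 29/200 ≈ 14.50%


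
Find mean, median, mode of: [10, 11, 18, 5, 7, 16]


Sorted: [5, 7, 10, 11, 16, 18]
Mean = 67/6
Median = 21/2
Freq: {10: 1, 11: 1, 18: 1, 5: 1, 7: 1, 16: 1}
Mode: No mode

Mean=67/6, Median=21/2, Mode=No mode


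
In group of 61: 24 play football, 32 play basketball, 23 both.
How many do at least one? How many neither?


|A∪B| = 24+32-23 = 33
Neither = 61-33 = 28

At least one: 33; Neither: 28


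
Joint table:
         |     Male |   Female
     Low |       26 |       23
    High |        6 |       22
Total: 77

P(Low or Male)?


P(Low∨Male) = P(Low) + P(Male) - P(Low∧Male)
= (49 + 32 - 26)/77 = 55/77 = 5/7

P = 5/7 ≈ 71.43%


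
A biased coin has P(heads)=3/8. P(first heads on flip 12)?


Geometric: P(X=12) = (1-p)^(k-1)×p = (5/8)^11×3/8 = 146484375/68719476736

P(X=12) = 146484375/68719476736 ≈ 0.21%


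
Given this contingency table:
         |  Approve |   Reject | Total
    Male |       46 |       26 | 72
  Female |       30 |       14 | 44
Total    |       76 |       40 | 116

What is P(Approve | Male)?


P(Approve | Male) = 46/(46+26) = 46/72 = 23/36

P(Approve|Male) = 23/36 ≈ 63.89%


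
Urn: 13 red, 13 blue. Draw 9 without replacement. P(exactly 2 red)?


Hypergeometric: C(13,2)×C(13,7)/C(26,9)
= 78×1716/3124550 = 468/10925

P(X=2) = 468/10925 ≈ 4.28%


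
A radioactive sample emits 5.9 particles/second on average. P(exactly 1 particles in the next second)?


Poisson(λ=5.9): P(X=1) = e^(-λ)×λ^k/k!
= e^(-5.9) × 5.9^1 / 1!
≈ 0.002739444819 × 5.9 / 1 ≈ 0.016163

P(X=1) ≈ 0.016163 ≈ 1.62%


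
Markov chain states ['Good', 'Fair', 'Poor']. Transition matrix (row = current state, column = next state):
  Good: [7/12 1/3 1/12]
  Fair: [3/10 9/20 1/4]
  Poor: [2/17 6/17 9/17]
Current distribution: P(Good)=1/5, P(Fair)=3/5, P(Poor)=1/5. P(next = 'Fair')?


P(next=Fair) = Σᵢ P(now=i)×P(i→Fair)
= 1/5×1/3 + 3/5×9/20 + 1/5×6/17
= 1/15 + 27/100 + 6/85 = 2077/5100

P = 2077/5100 ≈ 0.4073


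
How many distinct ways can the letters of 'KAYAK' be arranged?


Letters: 5, freq: {'K': 2, 'A': 2, 'Y': 1}
5!/(2!×2!×1!) = 120/4 = 30

30


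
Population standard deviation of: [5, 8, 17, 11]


Mean = 41/4
  (5-41/4)²=441/16
  (8-41/4)²=81/16
  (17-41/4)²=729/16
  (11-41/4)²=9/16
Σ(x-μ)² = 315/4
σ² = (315/4)/4 = 315/16

σ = √(315/16) ≈ 4.4371


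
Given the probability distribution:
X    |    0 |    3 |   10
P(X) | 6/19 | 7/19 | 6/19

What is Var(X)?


E[X] = 81/19
E[X²] = 663/19
Var(X) = E[X²] - (E[X])² = 663/19 - 6561/361 = 6036/361

Var(X) = 6036/361 ≈ 16.7202


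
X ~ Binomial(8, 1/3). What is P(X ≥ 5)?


P(X ≥ 5) = Σ P(X=i) for i=5..8
P(X=5) = 448/6561
P(X=6) = 112/6561
P(X=7) = 16/6561
P(X=8) = 1/6561
Sum = 577/6561

P(X ≥ 5) = 577/6561 ≈ 8.79%


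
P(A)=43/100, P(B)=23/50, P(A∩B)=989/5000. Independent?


P(A)×P(B) = 989/5000
P(A∩B) = 989/5000
Equal ✓ → Independent

Yes, independent


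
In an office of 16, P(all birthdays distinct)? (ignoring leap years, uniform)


P(all different) = Π(365-i)/365 for i=0..15
= (365/365)×(364/365)×...×(350/365)
= 0.716396

P ≈ 0.7164 ≈ 71.64%


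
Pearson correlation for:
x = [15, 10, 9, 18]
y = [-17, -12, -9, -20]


n=4, Σx=52, Σy=-58, Σxy=-816, Σx²=730, Σy²=914
r = (4×(-816) - 52×(-58))/√((4×730 - 52²)(4×914 - (-58)²))
= -248/√(216×292) = -248/√63072 ≈ -248/251.1414 ≈ -0.9875

r ≈ -0.9875


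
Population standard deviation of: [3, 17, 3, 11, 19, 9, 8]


Mean = 70/7 = 10
  (3-10)²=49
  (17-10)²=49
  (3-10)²=49
  (11-10)²=1
  (19-10)²=81
  (9-10)²=1
  (8-10)²=4
Σ(x-μ)² = 234
σ² = 234/7

σ = √(234/7) ≈ 5.7817


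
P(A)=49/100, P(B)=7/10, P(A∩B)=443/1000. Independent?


P(A)×P(B) = 343/1000
P(A∩B) = 443/1000
Not equal → NOT independent

No, not independent


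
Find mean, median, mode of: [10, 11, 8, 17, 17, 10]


Sorted: [8, 10, 10, 11, 17, 17]
Mean = 73/6
Median = 21/2
Freq: {10: 2, 11: 1, 8: 1, 17: 2}
Mode: [10, 17]

Mean=73/6, Median=21/2, Mode=[10, 17]


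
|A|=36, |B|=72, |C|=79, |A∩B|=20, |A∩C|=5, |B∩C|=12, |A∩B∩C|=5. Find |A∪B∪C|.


|A∪B∪C| = 36+72+79-20-5-12+5 = 155

|A∪B∪C| = 155


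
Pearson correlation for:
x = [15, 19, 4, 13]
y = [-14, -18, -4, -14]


n=4, Σx=51, Σy=-50, Σxy=-750, Σx²=771, Σy²=732
r = (4×(-750) - 51×(-50))/√((4×771 - 51²)(4×732 - (-50)²))
= -450/√(483×428) = -450/√206724 ≈ -450/454.6691 ≈ -0.9897

r ≈ -0.9897


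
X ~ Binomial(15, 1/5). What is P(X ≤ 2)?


P(X ≤ 2) = Σ P(X=i) for i=0..2
P(X=0) = 1073741824/30517578125
P(X=1) = 805306368/6103515625
P(X=2) = 1409286144/6103515625
Sum = 12146704384/30517578125

P(X ≤ 2) = 12146704384/30517578125 ≈ 39.80%


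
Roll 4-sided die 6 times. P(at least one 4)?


P(no 4)^6 = (3/4)^6 = 729/4096
P(≥1) = 1 - 729/4096 = 3367/4096

P = 3367/4096 ≈ 82.20%


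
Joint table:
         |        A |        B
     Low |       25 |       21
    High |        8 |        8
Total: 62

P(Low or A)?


P(Low∨A) = P(Low) + P(A) - P(Low∧A)
= (46 + 33 - 25)/62 = 54/62 = 27/31

P = 27/31 ≈ 87.10%


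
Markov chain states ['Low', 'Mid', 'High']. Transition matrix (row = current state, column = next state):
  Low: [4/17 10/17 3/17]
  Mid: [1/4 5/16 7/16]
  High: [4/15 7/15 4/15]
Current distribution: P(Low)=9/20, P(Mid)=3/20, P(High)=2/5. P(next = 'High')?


P(next=High) = Σᵢ P(now=i)×P(i→High)
= 9/20×3/17 + 3/20×7/16 + 2/5×4/15
= 27/340 + 21/320 + 8/75 = 20539/81600

P = 20539/81600 ≈ 0.2517


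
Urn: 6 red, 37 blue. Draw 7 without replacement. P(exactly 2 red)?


Hypergeometric: C(6,2)×C(37,5)/C(43,7)
= 15×435897/32224114 = 176715/870922

P(X=2) = 176715/870922 ≈ 20.29%


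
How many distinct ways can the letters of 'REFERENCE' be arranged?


Letters: 9, freq: {'R': 2, 'E': 4, 'F': 1, 'N': 1, 'C': 1}
9!/(2!×4!×1!×1!×1!) = 362880/48 = 7560

7560


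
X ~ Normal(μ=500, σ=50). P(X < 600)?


z = (600-500)/50 = 2.0
P(Z < 2.0) = 0.9772

P(X < 600) ≈ 0.9772


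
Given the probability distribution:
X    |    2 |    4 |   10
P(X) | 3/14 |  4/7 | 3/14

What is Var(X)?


E[X] = 34/7
E[X²] = 220/7
Var(X) = E[X²] - (E[X])² = 220/7 - 1156/49 = 384/49

Var(X) = 384/49 ≈ 7.8367


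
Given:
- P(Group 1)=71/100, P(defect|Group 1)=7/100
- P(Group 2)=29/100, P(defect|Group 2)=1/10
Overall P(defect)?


P(B) = Σ P(B|Aᵢ)×P(Aᵢ)
  7/100×71/100 = 497/10000
  1/10×29/100 = 29/1000
Sum = 787/10000

P(defect) = 787/10000 ≈ 7.87%


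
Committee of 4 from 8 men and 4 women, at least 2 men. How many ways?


Count by #men:
  2M,2W: C(8,2)×C(4,2)=168
  3M,1W: C(8,3)×C(4,1)=224
  4M,0W: C(8,4)×C(4,0)=70
Total = 462

462


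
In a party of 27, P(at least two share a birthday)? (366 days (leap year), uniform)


P(all different) = Π(366-i)/366 for i=0..26
= 0.374173
P(match) = 1 - 0.374173 = 0.625827

P ≈ 0.6258 ≈ 62.58%


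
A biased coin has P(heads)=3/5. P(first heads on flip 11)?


Geometric: P(X=11) = (1-p)^(k-1)×p = (2/5)^10×3/5 = 3072/48828125

P(X=11) = 3072/48828125 ≈ 0.01%


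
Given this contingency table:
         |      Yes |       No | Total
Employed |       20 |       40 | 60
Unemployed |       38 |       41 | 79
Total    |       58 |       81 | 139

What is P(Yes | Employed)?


P(Yes | Employed) = 20/(20+40) = 20/60 = 1/3

P(Yes|Employed) = 1/3 ≈ 33.33%


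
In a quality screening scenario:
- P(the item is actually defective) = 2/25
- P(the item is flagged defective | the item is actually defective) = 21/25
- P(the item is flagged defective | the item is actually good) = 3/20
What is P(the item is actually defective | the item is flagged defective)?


Using Bayes' theorem:
P(A|B) = P(B|A)·P(A) / P(B)

P(the item is flagged defective) = 21/25 × 2/25 + 3/20 × 23/25
= 42/625 + 69/500 = 513/2500

P(the item is actually defective|the item is flagged defective) = (42/625) / (513/2500) = 56/171

P(the item is actually defective|the item is flagged defective) = 56/171 ≈ 32.75%


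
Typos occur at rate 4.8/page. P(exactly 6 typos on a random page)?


Poisson(λ=4.8): P(X=6) = e^(-λ)×λ^k/k!
= e^(-4.8) × 4.8^6 / 6!
≈ 0.008229747049 × 12230.590464 / 720 ≈ 0.139798

P(X=6) ≈ 0.139798 ≈ 13.98%


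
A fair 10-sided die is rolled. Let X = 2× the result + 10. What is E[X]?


E[die] = (1+10)/2 = 11/2
E[X] = 2×11/2 + 10 = 21

E[X] = 21


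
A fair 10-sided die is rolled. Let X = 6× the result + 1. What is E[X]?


E[die] = (1+10)/2 = 11/2
E[X] = 6×11/2 + 1 = 34

E[X] = 34
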